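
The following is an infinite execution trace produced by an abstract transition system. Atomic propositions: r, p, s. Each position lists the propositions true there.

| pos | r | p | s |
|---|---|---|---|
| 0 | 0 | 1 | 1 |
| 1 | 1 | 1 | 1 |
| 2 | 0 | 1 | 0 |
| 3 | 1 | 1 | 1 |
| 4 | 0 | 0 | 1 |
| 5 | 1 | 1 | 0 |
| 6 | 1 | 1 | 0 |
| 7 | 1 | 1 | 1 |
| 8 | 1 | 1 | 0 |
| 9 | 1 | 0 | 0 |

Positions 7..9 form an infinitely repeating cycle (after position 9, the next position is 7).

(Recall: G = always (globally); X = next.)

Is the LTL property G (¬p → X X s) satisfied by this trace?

Violated

¬p → X X s must hold at every position from 0 onward. It fails at position 4, so G (¬p → X X s) is false.
Positions where ¬p holds: 4, 9.
Check X X s at each: 4→fails, 9→fails.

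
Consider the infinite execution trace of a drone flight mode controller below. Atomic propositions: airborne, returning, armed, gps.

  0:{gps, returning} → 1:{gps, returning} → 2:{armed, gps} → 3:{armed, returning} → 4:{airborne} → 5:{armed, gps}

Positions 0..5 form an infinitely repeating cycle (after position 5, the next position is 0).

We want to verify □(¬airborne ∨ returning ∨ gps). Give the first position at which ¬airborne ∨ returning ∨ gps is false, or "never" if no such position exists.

Check ¬airborne ∨ returning ∨ gps at each position in order: 0 ✓, 1 ✓, 2 ✓, 3 ✓.
At position 4 the labels are {airborne}, so ¬airborne ∨ returning ∨ gps is false there. This is the first violation.

4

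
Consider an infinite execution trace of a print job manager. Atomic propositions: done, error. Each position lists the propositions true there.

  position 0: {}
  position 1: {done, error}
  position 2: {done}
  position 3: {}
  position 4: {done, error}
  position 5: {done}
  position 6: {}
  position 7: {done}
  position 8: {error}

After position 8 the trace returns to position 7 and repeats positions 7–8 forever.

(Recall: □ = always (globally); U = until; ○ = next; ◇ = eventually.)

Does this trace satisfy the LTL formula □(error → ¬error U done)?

Does not hold

error → ¬error U done must hold at every position from 0 onward. It fails at position 8, so □(error → ¬error U done) is false.
Positions where error holds: 1, 4, 8.
Check ¬error U done at each: 1→ok, 4→ok, 8→fails.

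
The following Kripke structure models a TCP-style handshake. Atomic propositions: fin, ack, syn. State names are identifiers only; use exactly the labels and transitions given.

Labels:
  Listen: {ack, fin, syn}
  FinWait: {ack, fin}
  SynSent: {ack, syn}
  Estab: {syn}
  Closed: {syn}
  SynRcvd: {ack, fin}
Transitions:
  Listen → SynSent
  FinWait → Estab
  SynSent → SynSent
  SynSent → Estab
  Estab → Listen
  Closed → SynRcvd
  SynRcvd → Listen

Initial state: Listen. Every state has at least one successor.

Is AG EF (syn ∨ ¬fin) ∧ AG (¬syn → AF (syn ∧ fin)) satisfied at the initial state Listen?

States satisfying EF (syn ∨ ¬fin): {Listen, FinWait, SynSent, Estab, Closed, SynRcvd}.
States satisfying AG EF (syn ∨ ¬fin): {Listen, FinWait, SynSent, Estab, Closed, SynRcvd}.
States satisfying ¬syn → AF (syn ∧ fin): {Listen, FinWait, SynSent, Estab, Closed, SynRcvd}.
States satisfying AG (¬syn → AF (syn ∧ fin)): {Listen, FinWait, SynSent, Estab, Closed, SynRcvd}.
States satisfying AG EF (syn ∨ ¬fin) ∧ AG (¬syn → AF (syn ∧ fin)): {Listen, FinWait, SynSent, Estab, Closed, SynRcvd}.
Listen ∈ Sat(AG EF (syn ∨ ¬fin) ∧ AG (¬syn → AF (syn ∧ fin))).

Holds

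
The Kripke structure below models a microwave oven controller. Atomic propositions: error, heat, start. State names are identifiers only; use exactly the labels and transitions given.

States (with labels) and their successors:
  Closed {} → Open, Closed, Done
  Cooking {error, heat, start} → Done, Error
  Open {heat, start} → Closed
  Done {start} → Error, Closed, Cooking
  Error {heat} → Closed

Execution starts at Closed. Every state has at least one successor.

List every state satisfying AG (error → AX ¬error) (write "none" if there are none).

{Closed, Cooking, Open, Done, Error}

States satisfying error → AX ¬error: {Closed, Cooking, Open, Done, Error}.
States satisfying AG (error → AX ¬error): {Closed, Cooking, Open, Done, Error}.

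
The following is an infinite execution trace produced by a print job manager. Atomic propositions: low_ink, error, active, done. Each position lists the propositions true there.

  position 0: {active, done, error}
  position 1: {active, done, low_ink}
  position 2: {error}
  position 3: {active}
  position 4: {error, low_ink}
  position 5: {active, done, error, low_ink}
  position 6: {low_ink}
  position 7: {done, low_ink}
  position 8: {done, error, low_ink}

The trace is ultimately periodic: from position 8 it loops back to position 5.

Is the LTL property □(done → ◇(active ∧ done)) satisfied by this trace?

Holds

done → ◇(active ∧ done) holds at every position 0..8, and those are all positions ever visited, so □(done → ◇(active ∧ done)) holds.
Positions where done holds: 0, 1, 5, 7, 8.
Check ◇(active ∧ done) at each: 0→ok, 1→ok, 5→ok, 7→ok, 8→ok.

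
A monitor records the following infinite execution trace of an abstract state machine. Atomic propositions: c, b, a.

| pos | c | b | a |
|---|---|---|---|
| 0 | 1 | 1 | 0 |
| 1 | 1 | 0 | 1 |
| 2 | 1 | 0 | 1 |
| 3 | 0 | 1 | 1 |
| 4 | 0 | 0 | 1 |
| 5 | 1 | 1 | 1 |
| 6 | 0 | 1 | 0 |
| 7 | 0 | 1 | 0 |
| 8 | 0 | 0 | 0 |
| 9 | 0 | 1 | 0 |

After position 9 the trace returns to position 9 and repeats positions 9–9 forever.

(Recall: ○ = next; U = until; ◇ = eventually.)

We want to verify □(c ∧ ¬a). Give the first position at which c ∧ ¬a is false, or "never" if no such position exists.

1

Check c ∧ ¬a at each position in order: 0 ✓.
At position 1 the labels are {a, c}, so c ∧ ¬a is false there. This is the first violation.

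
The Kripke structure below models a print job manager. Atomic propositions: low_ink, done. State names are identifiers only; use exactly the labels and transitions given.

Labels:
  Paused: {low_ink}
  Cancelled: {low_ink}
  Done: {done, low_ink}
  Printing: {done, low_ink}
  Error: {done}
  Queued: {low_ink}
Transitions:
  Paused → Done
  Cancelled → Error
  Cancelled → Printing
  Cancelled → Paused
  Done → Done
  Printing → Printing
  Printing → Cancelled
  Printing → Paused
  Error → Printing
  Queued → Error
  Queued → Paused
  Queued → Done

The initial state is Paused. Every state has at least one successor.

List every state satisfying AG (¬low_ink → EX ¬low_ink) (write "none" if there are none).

States satisfying ¬low_ink → EX ¬low_ink: {Paused, Cancelled, Done, Printing, Queued}.
States satisfying AG (¬low_ink → EX ¬low_ink): {Paused, Done}.

{Paused, Done}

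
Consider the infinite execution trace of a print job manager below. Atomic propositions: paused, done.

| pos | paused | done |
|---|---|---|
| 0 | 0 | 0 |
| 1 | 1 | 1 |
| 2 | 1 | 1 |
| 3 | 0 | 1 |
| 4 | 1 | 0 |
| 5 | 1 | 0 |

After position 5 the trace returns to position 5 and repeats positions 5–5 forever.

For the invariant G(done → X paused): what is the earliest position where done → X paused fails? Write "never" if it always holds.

Check done → X paused at each position in order: 0 ✓, 1 ✓.
At position 2 the labels are {done, paused} and the next position 3 has {done}, so done → X paused is false there. This is the first violation.

2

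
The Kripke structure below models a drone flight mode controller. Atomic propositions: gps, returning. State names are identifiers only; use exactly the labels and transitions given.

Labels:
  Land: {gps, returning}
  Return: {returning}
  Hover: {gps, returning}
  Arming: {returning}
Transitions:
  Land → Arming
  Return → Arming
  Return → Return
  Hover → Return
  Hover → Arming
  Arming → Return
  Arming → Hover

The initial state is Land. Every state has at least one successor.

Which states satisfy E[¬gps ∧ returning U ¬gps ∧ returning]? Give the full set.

{Return, Arming}

States satisfying ¬gps ∧ returning: {Return, Arming}.
States satisfying E[¬gps ∧ returning U ¬gps ∧ returning]: {Return, Arming}.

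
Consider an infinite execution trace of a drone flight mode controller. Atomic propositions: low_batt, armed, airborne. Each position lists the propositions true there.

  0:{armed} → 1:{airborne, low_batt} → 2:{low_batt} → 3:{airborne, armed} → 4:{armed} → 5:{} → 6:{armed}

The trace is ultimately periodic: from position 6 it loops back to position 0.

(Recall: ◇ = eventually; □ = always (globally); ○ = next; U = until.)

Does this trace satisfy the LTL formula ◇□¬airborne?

□¬airborne is false at every position 0..6, so it never becomes true and ◇□¬airborne fails.

No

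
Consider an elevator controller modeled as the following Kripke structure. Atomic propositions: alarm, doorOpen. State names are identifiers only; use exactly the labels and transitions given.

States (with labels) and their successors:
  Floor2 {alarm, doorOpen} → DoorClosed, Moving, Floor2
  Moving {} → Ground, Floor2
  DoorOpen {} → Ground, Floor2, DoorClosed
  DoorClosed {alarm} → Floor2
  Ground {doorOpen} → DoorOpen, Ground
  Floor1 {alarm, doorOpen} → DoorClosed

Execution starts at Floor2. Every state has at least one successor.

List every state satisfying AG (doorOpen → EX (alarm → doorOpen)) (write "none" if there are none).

States satisfying doorOpen → EX (alarm → doorOpen): {Floor2, Moving, DoorOpen, DoorClosed, Ground}.
States satisfying AG (doorOpen → EX (alarm → doorOpen)): {Floor2, Moving, DoorOpen, DoorClosed, Ground}.

{Floor2, Moving, DoorOpen, DoorClosed, Ground}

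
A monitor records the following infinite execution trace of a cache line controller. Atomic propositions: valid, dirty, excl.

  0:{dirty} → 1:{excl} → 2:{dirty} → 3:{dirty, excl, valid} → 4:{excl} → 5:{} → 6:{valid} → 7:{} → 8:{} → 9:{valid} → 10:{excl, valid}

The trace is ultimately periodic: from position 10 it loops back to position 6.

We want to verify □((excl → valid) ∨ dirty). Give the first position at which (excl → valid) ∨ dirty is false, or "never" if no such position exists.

1

Check (excl → valid) ∨ dirty at each position in order: 0 ✓.
At position 1 the labels are {excl}, so (excl → valid) ∨ dirty is false there. This is the first violation.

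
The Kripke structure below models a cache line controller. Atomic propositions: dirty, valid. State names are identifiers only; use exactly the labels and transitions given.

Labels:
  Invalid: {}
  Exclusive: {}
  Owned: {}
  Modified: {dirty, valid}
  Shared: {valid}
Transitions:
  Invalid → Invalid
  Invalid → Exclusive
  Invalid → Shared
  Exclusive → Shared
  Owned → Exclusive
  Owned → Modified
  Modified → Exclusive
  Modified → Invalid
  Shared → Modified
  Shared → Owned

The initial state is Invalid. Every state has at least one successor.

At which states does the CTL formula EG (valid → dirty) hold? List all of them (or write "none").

{Invalid, Owned, Modified}

States satisfying valid → dirty: {Invalid, Exclusive, Owned, Modified}.
States satisfying EG (valid → dirty): {Invalid, Owned, Modified}.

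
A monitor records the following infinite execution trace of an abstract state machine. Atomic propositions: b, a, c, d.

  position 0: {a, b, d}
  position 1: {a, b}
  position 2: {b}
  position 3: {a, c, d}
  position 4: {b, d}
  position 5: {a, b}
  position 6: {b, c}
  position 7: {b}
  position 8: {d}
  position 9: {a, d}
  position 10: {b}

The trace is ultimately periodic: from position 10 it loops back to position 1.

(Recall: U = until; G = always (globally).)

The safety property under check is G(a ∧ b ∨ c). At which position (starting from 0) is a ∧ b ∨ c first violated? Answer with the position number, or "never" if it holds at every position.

Check a ∧ b ∨ c at each position in order: 0 ✓, 1 ✓.
At position 2 the labels are {b}, so a ∧ b ∨ c is false there. This is the first violation.

2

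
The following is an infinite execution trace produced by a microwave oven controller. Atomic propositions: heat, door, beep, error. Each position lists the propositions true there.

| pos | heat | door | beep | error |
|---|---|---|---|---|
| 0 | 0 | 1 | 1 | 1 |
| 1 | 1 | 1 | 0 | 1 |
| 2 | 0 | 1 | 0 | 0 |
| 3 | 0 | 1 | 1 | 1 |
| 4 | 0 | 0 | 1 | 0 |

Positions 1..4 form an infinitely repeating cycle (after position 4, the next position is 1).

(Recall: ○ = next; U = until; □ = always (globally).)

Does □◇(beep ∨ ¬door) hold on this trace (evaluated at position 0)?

◇(beep ∨ ¬door) holds at every position 0..4, and those are all positions ever visited, so □◇(beep ∨ ¬door) holds.

Yes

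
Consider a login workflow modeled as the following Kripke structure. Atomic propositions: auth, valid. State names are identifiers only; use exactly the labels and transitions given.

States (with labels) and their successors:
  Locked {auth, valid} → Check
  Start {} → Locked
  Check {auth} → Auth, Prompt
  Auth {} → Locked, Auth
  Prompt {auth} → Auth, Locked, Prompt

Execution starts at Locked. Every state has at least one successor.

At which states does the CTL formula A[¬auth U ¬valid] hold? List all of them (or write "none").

States satisfying ¬auth: {Start, Auth}.
States satisfying ¬valid: {Start, Check, Auth, Prompt}.
States satisfying A[¬auth U ¬valid]: {Start, Check, Auth, Prompt}.

{Start, Check, Auth, Prompt}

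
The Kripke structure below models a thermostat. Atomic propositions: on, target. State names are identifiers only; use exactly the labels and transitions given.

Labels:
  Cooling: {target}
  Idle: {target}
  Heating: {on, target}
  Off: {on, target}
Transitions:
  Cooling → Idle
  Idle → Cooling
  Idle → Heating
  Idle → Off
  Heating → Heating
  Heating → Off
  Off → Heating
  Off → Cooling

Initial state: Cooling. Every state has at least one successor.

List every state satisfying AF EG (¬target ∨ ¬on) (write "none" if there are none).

States satisfying EG (¬target ∨ ¬on): {Cooling, Idle}.
States satisfying AF EG (¬target ∨ ¬on): {Cooling, Idle}.

{Cooling, Idle}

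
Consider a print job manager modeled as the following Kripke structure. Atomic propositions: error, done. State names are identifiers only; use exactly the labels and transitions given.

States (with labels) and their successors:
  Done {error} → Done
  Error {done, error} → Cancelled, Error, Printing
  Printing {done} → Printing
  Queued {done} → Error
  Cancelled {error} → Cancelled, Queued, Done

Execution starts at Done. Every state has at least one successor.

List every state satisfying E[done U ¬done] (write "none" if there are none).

States satisfying done: {Error, Printing, Queued}.
States satisfying ¬done: {Done, Cancelled}.
States satisfying E[done U ¬done]: {Done, Error, Queued, Cancelled}.

{Done, Error, Queued, Cancelled}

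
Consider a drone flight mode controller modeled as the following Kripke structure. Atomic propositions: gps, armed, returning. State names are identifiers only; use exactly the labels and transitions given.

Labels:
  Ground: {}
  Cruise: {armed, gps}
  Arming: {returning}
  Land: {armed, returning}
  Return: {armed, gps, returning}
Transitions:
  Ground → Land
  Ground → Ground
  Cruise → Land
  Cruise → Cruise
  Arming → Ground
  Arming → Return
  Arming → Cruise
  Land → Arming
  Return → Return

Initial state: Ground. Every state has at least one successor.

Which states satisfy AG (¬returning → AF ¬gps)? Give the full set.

States satisfying ¬returning → AF ¬gps: {Ground, Arming, Land, Return}.
States satisfying AG (¬returning → AF ¬gps): {Return}.

{Return}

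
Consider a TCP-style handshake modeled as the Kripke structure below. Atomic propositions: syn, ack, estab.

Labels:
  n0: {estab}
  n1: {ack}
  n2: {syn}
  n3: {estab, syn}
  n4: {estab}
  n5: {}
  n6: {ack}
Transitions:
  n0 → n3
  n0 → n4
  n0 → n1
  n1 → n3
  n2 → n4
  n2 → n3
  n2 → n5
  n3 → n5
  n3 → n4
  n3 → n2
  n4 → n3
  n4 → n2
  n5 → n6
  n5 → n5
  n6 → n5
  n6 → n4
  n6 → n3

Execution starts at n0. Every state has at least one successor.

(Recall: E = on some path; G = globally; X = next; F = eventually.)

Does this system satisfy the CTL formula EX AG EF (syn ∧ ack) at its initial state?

Does not hold

States satisfying AG EF (syn ∧ ack): ∅.
States satisfying EX AG EF (syn ∧ ack): ∅.
No suitable path/successor from n0 witnesses the formula.
n0 ∉ Sat(EX AG EF (syn ∧ ack)).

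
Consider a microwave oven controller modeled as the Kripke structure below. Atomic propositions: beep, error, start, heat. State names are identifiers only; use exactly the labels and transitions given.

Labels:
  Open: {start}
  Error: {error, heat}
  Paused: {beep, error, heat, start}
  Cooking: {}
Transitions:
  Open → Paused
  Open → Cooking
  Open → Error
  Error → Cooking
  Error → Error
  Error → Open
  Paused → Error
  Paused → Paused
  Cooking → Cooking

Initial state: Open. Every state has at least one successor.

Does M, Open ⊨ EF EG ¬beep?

States satisfying EG ¬beep: {Open, Error, Cooking}.
States satisfying EF EG ¬beep: {Open, Error, Paused, Cooking}.
Some path from Open reaches a state where EG ¬beep holds.
Open ∈ Sat(EF EG ¬beep).

Holds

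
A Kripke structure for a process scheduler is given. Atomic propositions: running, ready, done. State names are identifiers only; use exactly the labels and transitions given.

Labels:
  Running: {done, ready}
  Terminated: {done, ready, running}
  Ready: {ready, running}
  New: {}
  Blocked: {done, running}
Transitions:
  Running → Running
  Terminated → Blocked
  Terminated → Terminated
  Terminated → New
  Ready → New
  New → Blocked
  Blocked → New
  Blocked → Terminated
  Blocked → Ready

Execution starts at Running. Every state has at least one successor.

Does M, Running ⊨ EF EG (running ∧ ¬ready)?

No

States satisfying EG (running ∧ ¬ready): ∅.
States satisfying EF EG (running ∧ ¬ready): ∅.
No suitable path/successor from Running witnesses the formula.
Running ∉ Sat(EF EG (running ∧ ¬ready)).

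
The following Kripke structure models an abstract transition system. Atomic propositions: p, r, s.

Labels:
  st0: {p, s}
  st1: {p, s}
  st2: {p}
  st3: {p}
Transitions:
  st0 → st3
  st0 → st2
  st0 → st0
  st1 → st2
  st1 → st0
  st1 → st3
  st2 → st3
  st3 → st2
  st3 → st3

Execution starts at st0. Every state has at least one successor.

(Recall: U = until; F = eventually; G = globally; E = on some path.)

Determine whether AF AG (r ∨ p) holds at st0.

States satisfying AG (r ∨ p): {st0, st1, st2, st3}.
States satisfying AF AG (r ∨ p): {st0, st1, st2, st3}.
st0 ∈ Sat(AF AG (r ∨ p)).

Yes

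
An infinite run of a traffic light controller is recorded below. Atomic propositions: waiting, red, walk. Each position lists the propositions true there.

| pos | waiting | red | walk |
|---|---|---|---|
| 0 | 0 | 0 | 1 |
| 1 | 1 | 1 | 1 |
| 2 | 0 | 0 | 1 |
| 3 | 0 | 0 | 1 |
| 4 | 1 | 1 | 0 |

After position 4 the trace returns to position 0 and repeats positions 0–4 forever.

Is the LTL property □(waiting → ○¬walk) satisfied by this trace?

waiting → ○¬walk must hold at every position from 0 onward. It fails at position 1, so □(waiting → ○¬walk) is false.
Positions where waiting holds: 1, 4.
Check ○¬walk at each: 1→fails, 4→fails.

No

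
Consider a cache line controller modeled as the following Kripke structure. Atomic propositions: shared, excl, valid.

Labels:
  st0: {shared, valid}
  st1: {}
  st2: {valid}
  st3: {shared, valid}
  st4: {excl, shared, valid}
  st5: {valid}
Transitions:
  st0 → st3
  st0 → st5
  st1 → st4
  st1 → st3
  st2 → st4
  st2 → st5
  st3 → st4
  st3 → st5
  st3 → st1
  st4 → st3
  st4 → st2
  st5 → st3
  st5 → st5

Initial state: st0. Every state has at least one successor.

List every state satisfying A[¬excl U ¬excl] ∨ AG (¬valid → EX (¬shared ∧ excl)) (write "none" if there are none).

{st0, st1, st2, st3, st5}

States satisfying ¬excl: {st0, st1, st2, st3, st5}.
States satisfying A[¬excl U ¬excl]: {st0, st1, st2, st3, st5}.
States satisfying ¬valid → EX (¬shared ∧ excl): {st0, st2, st3, st4, st5}.
States satisfying AG (¬valid → EX (¬shared ∧ excl)): ∅.
States satisfying A[¬excl U ¬excl] ∨ AG (¬valid → EX (¬shared ∧ excl)): {st0, st1, st2, st3, st5}.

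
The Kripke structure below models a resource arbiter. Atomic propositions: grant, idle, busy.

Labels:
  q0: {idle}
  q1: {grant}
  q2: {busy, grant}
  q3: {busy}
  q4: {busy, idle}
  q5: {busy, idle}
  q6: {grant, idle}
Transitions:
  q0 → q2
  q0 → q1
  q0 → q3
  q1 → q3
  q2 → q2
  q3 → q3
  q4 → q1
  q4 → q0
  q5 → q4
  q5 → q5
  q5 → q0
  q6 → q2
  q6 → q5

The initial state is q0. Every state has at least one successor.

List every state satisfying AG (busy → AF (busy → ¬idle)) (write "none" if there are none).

{q0, q1, q2, q3, q4}

States satisfying busy → AF (busy → ¬idle): {q0, q1, q2, q3, q4, q6}.
States satisfying AG (busy → AF (busy → ¬idle)): {q0, q1, q2, q3, q4}.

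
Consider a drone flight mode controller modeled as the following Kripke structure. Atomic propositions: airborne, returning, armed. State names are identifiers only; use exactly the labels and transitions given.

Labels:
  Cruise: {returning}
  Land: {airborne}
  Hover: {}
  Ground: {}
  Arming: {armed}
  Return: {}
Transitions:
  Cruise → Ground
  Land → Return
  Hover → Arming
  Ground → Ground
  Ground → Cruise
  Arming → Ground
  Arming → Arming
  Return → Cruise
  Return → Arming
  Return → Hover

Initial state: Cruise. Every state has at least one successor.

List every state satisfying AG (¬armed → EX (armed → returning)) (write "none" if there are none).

States satisfying ¬armed → EX (armed → returning): {Cruise, Land, Ground, Arming, Return}.
States satisfying AG (¬armed → EX (armed → returning)): {Cruise, Ground, Arming}.

{Cruise, Ground, Arming}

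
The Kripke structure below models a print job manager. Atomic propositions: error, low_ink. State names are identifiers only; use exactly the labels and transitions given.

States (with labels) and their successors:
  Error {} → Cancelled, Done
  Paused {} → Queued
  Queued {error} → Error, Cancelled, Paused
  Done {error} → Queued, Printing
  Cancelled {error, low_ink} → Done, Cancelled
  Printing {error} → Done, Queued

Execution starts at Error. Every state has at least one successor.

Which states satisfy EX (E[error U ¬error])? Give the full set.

States satisfying E[error U ¬error]: {Error, Paused, Queued, Done, Cancelled, Printing}.
States satisfying EX (E[error U ¬error]): {Error, Paused, Queued, Done, Cancelled, Printing}.

{Error, Paused, Queued, Done, Cancelled, Printing}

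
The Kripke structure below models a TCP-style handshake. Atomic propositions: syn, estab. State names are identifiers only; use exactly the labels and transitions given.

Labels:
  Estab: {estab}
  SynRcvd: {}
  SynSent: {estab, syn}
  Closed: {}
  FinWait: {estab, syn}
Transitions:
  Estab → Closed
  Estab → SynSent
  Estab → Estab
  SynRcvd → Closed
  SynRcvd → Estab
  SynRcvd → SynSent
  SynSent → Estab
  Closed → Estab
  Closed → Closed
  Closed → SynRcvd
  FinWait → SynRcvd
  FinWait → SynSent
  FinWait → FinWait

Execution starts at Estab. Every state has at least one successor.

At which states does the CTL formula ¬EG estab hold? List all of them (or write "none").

States satisfying estab: {Estab, SynSent, FinWait}.
States satisfying EG estab: {Estab, SynSent, FinWait}.
States satisfying ¬EG estab: {SynRcvd, Closed}.

{SynRcvd, Closed}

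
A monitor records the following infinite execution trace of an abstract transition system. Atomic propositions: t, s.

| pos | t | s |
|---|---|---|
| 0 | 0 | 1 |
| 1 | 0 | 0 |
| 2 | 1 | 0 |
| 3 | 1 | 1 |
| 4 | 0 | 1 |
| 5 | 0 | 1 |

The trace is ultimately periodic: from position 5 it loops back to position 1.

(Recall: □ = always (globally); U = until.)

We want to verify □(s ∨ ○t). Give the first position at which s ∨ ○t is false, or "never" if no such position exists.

never

s ∨ ○t holds at every position 0..5, and those are all the positions the trace ever visits, so the invariant □(s ∨ ○t) is never violated.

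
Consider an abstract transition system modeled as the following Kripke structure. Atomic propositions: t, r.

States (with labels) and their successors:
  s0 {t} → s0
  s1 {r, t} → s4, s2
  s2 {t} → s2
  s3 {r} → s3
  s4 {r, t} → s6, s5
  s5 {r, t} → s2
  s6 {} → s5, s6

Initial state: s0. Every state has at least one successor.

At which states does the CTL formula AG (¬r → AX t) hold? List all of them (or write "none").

States satisfying ¬r → AX t: {s0, s1, s2, s3, s4, s5}.
States satisfying AG (¬r → AX t): {s0, s2, s3, s5}.

{s0, s2, s3, s5}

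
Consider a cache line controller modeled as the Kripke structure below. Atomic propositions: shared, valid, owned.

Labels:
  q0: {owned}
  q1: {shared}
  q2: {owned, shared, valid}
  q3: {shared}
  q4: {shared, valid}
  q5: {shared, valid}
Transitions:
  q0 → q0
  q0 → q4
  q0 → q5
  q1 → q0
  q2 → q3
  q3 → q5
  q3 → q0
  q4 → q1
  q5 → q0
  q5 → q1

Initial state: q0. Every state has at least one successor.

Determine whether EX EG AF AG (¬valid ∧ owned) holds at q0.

Does not hold

States satisfying EG AF AG (¬valid ∧ owned): ∅.
States satisfying EX EG AF AG (¬valid ∧ owned): ∅.
No suitable path/successor from q0 witnesses the formula.
q0 ∉ Sat(EX EG AF AG (¬valid ∧ owned)).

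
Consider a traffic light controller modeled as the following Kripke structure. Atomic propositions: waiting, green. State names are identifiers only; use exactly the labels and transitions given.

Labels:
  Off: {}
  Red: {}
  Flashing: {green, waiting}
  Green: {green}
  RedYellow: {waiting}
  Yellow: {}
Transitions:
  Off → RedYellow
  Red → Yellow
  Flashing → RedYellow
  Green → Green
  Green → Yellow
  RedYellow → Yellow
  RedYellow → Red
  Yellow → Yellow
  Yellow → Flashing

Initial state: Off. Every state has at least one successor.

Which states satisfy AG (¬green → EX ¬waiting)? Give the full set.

States satisfying ¬green → EX ¬waiting: {Red, Flashing, Green, RedYellow, Yellow}.
States satisfying AG (¬green → EX ¬waiting): {Red, Flashing, Green, RedYellow, Yellow}.

{Red, Flashing, Green, RedYellow, Yellow}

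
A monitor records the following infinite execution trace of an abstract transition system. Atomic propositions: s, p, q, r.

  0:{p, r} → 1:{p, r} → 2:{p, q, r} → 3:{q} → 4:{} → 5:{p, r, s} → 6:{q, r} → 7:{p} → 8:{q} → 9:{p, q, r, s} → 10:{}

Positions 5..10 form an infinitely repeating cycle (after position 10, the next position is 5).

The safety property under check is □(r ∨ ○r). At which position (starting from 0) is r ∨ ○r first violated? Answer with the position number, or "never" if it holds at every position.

Check r ∨ ○r at each position in order: 0 ✓, 1 ✓, 2 ✓.
At position 3 the labels are {q} and the next position 4 has {}, so r ∨ ○r is false there. This is the first violation.

3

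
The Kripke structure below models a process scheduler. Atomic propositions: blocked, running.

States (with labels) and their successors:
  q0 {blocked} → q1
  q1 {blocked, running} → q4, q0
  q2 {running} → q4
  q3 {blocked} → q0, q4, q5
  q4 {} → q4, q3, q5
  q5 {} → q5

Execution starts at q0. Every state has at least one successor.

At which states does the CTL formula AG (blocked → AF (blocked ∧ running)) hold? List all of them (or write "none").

States satisfying blocked → AF (blocked ∧ running): {q0, q1, q2, q4, q5}.
States satisfying AG (blocked → AF (blocked ∧ running)): {q5}.

{q5}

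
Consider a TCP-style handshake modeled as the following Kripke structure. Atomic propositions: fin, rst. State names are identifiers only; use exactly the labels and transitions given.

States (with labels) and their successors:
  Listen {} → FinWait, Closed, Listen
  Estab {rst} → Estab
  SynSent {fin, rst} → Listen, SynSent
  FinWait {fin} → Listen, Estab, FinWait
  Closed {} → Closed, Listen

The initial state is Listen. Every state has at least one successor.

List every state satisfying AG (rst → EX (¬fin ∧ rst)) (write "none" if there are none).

States satisfying rst → EX (¬fin ∧ rst): {Listen, Estab, FinWait, Closed}.
States satisfying AG (rst → EX (¬fin ∧ rst)): {Listen, Estab, FinWait, Closed}.

{Listen, Estab, FinWait, Closed}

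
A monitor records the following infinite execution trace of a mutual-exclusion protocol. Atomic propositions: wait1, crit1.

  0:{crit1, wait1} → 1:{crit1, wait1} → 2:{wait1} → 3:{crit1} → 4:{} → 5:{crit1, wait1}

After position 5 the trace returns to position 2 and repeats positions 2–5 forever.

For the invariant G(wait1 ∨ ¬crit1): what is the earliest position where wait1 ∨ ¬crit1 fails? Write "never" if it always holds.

3

Check wait1 ∨ ¬crit1 at each position in order: 0 ✓, 1 ✓, 2 ✓.
At position 3 the labels are {crit1}, so wait1 ∨ ¬crit1 is false there. This is the first violation.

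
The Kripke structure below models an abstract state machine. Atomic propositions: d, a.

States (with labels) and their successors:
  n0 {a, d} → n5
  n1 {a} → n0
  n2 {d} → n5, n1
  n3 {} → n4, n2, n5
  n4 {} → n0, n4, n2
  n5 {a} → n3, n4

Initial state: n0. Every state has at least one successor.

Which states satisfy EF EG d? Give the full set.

States satisfying EG d: ∅.
States satisfying EF EG d: ∅.

none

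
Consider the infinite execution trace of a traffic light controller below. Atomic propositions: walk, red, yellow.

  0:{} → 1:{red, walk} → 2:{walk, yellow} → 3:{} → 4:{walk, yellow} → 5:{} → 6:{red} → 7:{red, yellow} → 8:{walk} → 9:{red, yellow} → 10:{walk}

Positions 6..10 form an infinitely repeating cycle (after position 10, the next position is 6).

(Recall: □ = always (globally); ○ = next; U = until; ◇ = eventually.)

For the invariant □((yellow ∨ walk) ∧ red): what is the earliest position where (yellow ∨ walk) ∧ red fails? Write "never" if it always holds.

0

At position 0 the labels are {}, so (yellow ∨ walk) ∧ red is false there. This is the first violation.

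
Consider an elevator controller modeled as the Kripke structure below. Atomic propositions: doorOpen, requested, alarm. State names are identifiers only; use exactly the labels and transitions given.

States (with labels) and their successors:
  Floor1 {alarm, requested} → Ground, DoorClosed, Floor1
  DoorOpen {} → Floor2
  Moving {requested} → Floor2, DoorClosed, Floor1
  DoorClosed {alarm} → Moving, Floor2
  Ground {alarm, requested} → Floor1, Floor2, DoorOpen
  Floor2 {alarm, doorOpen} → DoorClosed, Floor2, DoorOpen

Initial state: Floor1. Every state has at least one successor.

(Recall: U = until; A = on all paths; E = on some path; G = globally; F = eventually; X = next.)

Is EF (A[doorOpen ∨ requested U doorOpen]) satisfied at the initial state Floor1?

States satisfying A[doorOpen ∨ requested U doorOpen]: {Floor2}.
States satisfying EF (A[doorOpen ∨ requested U doorOpen]): {Floor1, DoorOpen, Moving, DoorClosed, Ground, Floor2}.
Some path from Floor1 reaches a state where A[doorOpen ∨ requested U doorOpen] holds.
Floor1 ∈ Sat(EF (A[doorOpen ∨ requested U doorOpen])).

Satisfied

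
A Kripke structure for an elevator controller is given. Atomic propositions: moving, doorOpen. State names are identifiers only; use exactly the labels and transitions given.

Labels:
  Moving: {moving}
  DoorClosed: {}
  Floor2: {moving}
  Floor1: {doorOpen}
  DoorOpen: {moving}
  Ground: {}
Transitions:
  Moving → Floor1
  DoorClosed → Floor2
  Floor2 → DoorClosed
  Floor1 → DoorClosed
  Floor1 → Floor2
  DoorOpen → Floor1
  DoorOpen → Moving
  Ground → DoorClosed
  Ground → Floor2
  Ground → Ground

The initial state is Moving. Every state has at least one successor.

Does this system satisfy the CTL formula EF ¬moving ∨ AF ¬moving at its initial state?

Satisfied

States satisfying ¬moving: {DoorClosed, Floor1, Ground}.
States satisfying EF ¬moving: {Moving, DoorClosed, Floor2, Floor1, DoorOpen, Ground}.
States satisfying AF ¬moving: {Moving, DoorClosed, Floor2, Floor1, DoorOpen, Ground}.
States satisfying EF ¬moving ∨ AF ¬moving: {Moving, DoorClosed, Floor2, Floor1, DoorOpen, Ground}.
Moving ∈ Sat(EF ¬moving ∨ AF ¬moving).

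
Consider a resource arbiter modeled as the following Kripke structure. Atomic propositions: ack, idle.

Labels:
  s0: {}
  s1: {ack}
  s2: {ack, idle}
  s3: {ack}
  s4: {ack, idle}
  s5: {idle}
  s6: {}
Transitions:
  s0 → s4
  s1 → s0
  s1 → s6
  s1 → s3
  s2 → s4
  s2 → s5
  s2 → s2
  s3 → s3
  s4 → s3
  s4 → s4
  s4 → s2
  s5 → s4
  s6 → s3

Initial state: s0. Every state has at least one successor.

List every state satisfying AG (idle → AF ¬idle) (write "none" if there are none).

{s3, s6}

States satisfying idle → AF ¬idle: {s0, s1, s3, s6}.
States satisfying AG (idle → AF ¬idle): {s3, s6}.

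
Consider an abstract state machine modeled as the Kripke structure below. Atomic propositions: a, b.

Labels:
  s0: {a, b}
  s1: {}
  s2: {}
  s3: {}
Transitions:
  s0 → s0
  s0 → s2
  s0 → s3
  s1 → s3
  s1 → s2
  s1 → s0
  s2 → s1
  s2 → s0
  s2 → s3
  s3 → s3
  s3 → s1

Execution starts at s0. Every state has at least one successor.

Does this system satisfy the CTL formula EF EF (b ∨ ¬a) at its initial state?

Holds

States satisfying EF (b ∨ ¬a): {s0, s1, s2, s3}.
States satisfying EF EF (b ∨ ¬a): {s0, s1, s2, s3}.
Some path from s0 reaches a state where EF (b ∨ ¬a) holds.
s0 ∈ Sat(EF EF (b ∨ ¬a)).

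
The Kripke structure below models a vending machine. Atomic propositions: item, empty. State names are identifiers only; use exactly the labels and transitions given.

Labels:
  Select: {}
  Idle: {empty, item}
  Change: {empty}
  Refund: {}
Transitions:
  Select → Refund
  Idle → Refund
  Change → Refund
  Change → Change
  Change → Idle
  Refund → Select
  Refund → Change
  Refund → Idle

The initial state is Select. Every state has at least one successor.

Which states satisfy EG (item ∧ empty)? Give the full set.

none

States satisfying item ∧ empty: {Idle}.
States satisfying EG (item ∧ empty): ∅.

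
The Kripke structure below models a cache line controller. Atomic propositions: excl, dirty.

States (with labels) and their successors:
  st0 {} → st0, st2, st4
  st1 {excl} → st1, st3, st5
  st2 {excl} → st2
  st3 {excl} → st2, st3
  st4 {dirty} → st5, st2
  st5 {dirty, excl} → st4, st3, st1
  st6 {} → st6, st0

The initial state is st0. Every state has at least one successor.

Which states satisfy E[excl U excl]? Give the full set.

States satisfying excl: {st1, st2, st3, st5}.
States satisfying E[excl U excl]: {st1, st2, st3, st5}.

{st1, st2, st3, st5}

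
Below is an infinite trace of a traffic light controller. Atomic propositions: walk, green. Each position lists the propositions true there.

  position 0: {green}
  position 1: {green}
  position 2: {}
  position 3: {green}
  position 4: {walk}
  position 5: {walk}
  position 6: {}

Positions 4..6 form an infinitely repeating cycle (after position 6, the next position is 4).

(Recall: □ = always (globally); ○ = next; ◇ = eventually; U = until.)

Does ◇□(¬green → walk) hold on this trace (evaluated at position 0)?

No

□(¬green → walk) is false at every position 0..6, so it never becomes true and ◇□(¬green → walk) fails.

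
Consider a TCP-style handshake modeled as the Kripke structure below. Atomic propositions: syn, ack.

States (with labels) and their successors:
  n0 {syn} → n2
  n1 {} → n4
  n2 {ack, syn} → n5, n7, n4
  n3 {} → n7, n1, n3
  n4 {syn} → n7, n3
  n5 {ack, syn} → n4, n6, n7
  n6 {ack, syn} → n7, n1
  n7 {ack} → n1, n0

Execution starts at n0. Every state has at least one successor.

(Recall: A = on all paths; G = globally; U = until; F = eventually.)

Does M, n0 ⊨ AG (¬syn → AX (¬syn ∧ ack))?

States satisfying ¬syn → AX (¬syn ∧ ack): {n0, n2, n4, n5, n6}.
States satisfying AG (¬syn → AX (¬syn ∧ ack)): ∅.
n1 is reachable from n0 and violates ¬syn → AX (¬syn ∧ ack), so AG fails at n0.
n0 ∉ Sat(AG (¬syn → AX (¬syn ∧ ack))).

No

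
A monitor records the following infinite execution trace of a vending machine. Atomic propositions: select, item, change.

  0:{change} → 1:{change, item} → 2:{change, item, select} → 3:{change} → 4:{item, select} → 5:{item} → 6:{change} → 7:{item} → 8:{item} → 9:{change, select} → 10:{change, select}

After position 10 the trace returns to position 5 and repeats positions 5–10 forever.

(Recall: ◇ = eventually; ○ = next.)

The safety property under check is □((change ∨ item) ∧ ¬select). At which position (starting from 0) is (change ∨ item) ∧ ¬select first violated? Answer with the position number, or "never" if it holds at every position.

Check (change ∨ item) ∧ ¬select at each position in order: 0 ✓, 1 ✓.
At position 2 the labels are {change, item, select}, so (change ∨ item) ∧ ¬select is false there. This is the first violation.

2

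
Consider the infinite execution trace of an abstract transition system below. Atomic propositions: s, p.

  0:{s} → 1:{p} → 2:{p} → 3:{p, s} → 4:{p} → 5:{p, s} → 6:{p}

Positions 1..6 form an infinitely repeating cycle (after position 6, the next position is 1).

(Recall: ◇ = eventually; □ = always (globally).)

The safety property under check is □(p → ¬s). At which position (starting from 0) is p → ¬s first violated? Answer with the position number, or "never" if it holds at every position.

Check p → ¬s at each position in order: 0 ✓, 1 ✓, 2 ✓.
At position 3 the labels are {p, s}, so p → ¬s is false there. This is the first violation.

3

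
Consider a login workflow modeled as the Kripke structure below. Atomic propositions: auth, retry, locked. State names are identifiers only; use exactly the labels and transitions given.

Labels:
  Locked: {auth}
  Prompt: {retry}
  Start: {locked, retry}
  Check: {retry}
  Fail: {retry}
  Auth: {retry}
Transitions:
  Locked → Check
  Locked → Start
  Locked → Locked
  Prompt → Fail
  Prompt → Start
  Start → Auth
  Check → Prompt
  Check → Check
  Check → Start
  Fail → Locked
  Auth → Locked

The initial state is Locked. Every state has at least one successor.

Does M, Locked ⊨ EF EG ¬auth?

States satisfying EG ¬auth: {Check}.
States satisfying EF EG ¬auth: {Locked, Prompt, Start, Check, Fail, Auth}.
Some path from Locked reaches a state where EG ¬auth holds.
Locked ∈ Sat(EF EG ¬auth).

Satisfied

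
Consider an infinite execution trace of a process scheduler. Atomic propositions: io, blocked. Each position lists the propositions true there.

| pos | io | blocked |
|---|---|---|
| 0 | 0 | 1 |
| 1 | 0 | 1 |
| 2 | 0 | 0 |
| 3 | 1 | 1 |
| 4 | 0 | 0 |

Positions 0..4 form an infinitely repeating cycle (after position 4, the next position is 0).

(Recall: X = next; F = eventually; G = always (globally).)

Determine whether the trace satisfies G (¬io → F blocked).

¬io → F blocked holds at every position 0..4, and those are all positions ever visited, so G (¬io → F blocked) holds.
Positions where ¬io holds: 0, 1, 2, 4.
Check F blocked at each: 0→ok, 1→ok, 2→ok, 4→ok.

Yes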